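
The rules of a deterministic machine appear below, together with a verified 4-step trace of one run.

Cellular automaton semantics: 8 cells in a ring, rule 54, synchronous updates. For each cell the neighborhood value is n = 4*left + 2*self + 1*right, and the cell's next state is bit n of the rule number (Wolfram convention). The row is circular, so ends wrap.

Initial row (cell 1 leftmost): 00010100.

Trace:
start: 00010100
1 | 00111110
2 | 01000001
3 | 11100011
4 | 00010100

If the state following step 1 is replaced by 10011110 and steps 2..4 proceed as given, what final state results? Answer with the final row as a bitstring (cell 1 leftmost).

state after step 1 := 10011110
2 | 11100001
3 | 00010010
4 | 00111111

00111111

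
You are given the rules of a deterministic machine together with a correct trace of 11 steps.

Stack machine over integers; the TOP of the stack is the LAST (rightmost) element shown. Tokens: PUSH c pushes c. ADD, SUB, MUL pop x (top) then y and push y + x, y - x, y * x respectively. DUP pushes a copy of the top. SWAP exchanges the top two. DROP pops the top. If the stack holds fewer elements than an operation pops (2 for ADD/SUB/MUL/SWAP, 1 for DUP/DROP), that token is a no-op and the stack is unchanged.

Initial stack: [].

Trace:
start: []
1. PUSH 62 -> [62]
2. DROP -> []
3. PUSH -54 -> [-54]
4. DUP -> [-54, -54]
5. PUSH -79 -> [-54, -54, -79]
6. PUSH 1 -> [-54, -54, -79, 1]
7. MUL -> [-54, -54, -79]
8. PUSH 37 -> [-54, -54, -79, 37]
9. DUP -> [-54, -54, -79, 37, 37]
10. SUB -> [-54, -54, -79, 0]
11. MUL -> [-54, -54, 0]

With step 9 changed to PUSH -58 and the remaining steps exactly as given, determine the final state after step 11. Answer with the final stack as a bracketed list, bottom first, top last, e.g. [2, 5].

(re-executing from step 9 with the substitution; state before step 9: [-54, -54, -79, 37])
9. PUSH -58 -> [-54, -54, -79, 37, -58]
10. SUB -> [-54, -54, -79, 95]
11. MUL -> [-54, -54, -7505]

[-54, -54, -7505]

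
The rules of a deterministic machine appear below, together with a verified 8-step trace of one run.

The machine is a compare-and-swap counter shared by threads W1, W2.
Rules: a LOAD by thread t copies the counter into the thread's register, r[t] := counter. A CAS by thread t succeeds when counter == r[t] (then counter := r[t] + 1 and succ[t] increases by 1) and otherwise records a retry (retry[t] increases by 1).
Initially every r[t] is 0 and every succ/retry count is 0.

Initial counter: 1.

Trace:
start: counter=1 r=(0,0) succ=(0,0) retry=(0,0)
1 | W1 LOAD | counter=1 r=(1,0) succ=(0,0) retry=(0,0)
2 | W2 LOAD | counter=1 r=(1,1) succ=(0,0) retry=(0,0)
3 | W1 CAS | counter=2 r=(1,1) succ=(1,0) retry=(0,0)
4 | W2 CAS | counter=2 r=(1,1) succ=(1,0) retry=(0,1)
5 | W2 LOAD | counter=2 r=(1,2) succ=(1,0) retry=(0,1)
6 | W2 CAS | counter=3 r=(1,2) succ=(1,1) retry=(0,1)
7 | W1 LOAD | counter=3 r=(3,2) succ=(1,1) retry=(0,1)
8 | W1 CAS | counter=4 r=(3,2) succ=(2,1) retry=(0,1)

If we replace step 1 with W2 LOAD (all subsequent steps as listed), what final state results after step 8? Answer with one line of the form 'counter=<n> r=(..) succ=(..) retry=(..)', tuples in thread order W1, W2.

counter=4 r=(3,2) succ=(1,2) retry=(1,0)

(re-executing from step 1 with the substitution; state before step 1: counter=1 r=(0,0) succ=(0,0) retry=(0,0))
1 | W2 LOAD | counter=1 r=(0,1) succ=(0,0) retry=(0,0)
2 | W2 LOAD | counter=1 r=(0,1) succ=(0,0) retry=(0,0)
3 | W1 CAS | counter=1 r=(0,1) succ=(0,0) retry=(1,0)
4 | W2 CAS | counter=2 r=(0,1) succ=(0,1) retry=(1,0)
5 | W2 LOAD | counter=2 r=(0,2) succ=(0,1) retry=(1,0)
6 | W2 CAS | counter=3 r=(0,2) succ=(0,2) retry=(1,0)
7 | W1 LOAD | counter=3 r=(3,2) succ=(0,2) retry=(1,0)
8 | W1 CAS | counter=4 r=(3,2) succ=(1,2) retry=(1,0)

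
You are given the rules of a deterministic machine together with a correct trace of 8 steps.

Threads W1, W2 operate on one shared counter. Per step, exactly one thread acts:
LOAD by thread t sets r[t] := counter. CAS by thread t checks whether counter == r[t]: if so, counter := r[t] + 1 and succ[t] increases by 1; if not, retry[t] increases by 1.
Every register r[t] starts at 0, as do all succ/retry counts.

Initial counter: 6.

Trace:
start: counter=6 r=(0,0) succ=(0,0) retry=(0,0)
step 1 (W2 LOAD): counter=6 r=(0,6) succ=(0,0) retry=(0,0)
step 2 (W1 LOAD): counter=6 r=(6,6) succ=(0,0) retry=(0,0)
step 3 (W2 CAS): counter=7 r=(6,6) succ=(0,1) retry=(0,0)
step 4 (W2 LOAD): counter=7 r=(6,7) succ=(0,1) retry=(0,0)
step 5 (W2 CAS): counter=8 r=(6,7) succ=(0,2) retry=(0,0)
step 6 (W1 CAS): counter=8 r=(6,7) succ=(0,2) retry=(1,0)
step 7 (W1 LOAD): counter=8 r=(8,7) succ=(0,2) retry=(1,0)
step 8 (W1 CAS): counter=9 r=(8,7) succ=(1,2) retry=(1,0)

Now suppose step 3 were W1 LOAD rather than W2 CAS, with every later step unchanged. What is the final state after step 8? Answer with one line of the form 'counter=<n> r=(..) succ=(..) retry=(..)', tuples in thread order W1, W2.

counter=8 r=(7,6) succ=(1,1) retry=(1,0)

(re-executing from step 3 with the substitution; state before step 3: counter=6 r=(6,6) succ=(0,0) retry=(0,0))
step 3 (W1 LOAD): counter=6 r=(6,6) succ=(0,0) retry=(0,0)
step 4 (W2 LOAD): counter=6 r=(6,6) succ=(0,0) retry=(0,0)
step 5 (W2 CAS): counter=7 r=(6,6) succ=(0,1) retry=(0,0)
step 6 (W1 CAS): counter=7 r=(6,6) succ=(0,1) retry=(1,0)
step 7 (W1 LOAD): counter=7 r=(7,6) succ=(0,1) retry=(1,0)
step 8 (W1 CAS): counter=8 r=(7,6) succ=(1,1) retry=(1,0)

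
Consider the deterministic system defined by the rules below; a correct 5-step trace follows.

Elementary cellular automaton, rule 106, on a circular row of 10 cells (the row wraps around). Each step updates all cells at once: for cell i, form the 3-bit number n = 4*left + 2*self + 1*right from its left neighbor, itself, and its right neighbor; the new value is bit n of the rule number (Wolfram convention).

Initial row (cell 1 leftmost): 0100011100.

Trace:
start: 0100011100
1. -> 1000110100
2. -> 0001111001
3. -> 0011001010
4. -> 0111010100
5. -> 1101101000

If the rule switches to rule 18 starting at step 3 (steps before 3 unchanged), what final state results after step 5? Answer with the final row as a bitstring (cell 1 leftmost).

(re-executing steps 3..5 under rule 18; state before step 3: 0001111001)
3. -> 1010000110
4. -> 0001001000
5. -> 0010110100

0010110100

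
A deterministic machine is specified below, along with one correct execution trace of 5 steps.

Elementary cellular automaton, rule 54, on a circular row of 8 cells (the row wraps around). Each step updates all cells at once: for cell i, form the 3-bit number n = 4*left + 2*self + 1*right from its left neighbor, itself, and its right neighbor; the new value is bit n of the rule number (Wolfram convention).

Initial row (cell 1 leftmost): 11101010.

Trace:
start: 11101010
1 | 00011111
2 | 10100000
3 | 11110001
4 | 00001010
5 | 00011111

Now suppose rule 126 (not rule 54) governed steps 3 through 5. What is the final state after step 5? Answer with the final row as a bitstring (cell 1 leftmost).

(re-executing steps 3..5 under rule 126; state before step 3: 10100000)
3 | 11110001
4 | 00011011
5 | 10111111

10111111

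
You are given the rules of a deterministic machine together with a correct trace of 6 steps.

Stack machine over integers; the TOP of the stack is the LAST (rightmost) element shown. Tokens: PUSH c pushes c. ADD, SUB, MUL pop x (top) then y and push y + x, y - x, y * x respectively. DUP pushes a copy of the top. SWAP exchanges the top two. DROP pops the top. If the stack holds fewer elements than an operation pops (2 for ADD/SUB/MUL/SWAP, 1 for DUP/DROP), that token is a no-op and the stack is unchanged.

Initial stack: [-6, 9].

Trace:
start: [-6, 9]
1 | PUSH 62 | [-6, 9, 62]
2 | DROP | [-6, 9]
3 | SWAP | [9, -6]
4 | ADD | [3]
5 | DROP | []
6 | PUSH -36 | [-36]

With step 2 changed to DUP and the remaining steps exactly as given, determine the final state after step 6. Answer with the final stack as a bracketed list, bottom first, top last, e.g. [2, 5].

[-6, 9, -36]

(re-executing from step 2 with the substitution; state before step 2: [-6, 9, 62])
2 | DUP | [-6, 9, 62, 62]
3 | SWAP | [-6, 9, 62, 62]
4 | ADD | [-6, 9, 124]
5 | DROP | [-6, 9]
6 | PUSH -36 | [-6, 9, -36]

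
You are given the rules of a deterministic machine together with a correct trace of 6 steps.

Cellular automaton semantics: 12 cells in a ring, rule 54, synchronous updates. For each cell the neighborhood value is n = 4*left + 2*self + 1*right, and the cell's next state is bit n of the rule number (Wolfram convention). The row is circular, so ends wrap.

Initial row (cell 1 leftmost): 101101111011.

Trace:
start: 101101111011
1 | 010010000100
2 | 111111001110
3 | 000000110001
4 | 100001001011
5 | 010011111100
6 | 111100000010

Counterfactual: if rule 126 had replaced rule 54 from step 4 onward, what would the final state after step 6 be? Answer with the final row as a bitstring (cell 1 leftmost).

111111111011

(re-executing steps 4..6 under rule 126; state before step 4: 000000110001)
4 | 100001111011
5 | 110011001110
6 | 111111111011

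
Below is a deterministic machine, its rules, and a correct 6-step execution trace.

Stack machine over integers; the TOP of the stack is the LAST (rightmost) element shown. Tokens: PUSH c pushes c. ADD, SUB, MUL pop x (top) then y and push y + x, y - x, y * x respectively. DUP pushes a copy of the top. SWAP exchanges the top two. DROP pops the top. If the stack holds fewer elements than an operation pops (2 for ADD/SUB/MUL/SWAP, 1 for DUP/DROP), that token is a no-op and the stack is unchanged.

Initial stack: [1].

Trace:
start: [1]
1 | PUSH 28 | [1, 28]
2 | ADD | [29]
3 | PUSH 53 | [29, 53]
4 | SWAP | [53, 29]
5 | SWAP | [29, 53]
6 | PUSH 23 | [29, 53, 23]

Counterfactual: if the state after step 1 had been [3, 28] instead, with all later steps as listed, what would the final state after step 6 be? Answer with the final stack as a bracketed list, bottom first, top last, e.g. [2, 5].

[31, 53, 23]

state after step 1 := [3, 28]
2 | ADD | [31]
3 | PUSH 53 | [31, 53]
4 | SWAP | [53, 31]
5 | SWAP | [31, 53]
6 | PUSH 23 | [31, 53, 23]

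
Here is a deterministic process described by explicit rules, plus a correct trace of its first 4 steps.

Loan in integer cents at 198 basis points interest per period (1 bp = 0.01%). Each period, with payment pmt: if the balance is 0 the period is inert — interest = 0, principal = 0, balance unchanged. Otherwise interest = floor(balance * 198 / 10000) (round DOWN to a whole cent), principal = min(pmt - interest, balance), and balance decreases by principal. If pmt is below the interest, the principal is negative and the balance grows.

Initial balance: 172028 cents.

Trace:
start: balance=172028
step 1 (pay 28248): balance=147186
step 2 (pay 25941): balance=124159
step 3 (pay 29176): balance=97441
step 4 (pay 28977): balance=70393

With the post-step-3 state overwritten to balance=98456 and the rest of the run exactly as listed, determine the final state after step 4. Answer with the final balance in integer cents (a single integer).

state after step 3 := balance=98456
step 4 (pay 28977): balance=71428

71428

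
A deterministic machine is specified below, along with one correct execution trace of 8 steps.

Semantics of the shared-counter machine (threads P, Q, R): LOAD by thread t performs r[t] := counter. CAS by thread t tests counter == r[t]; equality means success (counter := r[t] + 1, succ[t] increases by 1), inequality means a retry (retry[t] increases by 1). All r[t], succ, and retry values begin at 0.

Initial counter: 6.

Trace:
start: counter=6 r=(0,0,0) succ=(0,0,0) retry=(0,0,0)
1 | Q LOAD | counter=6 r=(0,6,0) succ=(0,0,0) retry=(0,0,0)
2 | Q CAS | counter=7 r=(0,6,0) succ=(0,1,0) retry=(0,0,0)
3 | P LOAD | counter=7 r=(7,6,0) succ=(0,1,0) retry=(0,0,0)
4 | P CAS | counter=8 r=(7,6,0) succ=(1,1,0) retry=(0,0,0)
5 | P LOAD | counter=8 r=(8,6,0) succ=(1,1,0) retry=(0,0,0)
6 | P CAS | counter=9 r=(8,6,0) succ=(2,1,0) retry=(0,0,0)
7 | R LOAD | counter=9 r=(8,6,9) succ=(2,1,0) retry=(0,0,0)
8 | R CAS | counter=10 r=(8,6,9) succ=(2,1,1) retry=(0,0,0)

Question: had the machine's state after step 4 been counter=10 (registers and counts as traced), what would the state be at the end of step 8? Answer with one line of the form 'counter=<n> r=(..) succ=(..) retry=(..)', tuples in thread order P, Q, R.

state after step 4 := counter=10 r=(7,6,0) succ=(1,1,0) retry=(0,0,0)
5 | P LOAD | counter=10 r=(10,6,0) succ=(1,1,0) retry=(0,0,0)
6 | P CAS | counter=11 r=(10,6,0) succ=(2,1,0) retry=(0,0,0)
7 | R LOAD | counter=11 r=(10,6,11) succ=(2,1,0) retry=(0,0,0)
8 | R CAS | counter=12 r=(10,6,11) succ=(2,1,1) retry=(0,0,0)

counter=12 r=(10,6,11) succ=(2,1,1) retry=(0,0,0)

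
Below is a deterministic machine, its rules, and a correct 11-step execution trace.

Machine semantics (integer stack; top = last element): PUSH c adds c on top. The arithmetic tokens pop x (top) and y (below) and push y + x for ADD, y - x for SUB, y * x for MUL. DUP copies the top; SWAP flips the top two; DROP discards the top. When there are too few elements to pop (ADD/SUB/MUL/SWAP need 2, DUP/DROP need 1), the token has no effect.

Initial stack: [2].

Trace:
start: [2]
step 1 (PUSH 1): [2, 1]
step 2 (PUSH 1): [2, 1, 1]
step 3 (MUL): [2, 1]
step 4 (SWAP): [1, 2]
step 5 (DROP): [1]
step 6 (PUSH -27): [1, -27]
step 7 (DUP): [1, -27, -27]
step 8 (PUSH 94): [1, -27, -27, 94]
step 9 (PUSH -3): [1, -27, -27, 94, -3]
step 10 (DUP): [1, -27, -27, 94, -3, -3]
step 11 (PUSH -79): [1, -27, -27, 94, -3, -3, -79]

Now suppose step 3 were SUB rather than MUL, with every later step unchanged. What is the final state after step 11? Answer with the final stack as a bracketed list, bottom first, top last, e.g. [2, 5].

(re-executing from step 3 with the substitution; state before step 3: [2, 1, 1])
step 3 (SUB): [2, 0]
step 4 (SWAP): [0, 2]
step 5 (DROP): [0]
step 6 (PUSH -27): [0, -27]
step 7 (DUP): [0, -27, -27]
step 8 (PUSH 94): [0, -27, -27, 94]
step 9 (PUSH -3): [0, -27, -27, 94, -3]
step 10 (DUP): [0, -27, -27, 94, -3, -3]
step 11 (PUSH -79): [0, -27, -27, 94, -3, -3, -79]

[0, -27, -27, 94, -3, -3, -79]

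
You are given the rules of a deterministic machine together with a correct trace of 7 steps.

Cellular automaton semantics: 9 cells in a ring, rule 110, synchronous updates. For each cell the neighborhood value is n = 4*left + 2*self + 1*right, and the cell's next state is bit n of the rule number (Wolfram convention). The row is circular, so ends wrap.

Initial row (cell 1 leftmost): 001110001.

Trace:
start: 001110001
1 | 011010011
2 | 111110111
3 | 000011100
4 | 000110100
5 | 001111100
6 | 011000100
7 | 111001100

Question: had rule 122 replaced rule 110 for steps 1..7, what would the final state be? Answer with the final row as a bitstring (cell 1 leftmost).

(re-executing steps 1..7 under rule 122; state before step 1: 001110001)
1 | 111011010
2 | 101111101
3 | 111000111
4 | 001101100
5 | 011111110
6 | 110000011
7 | 011000110

011000110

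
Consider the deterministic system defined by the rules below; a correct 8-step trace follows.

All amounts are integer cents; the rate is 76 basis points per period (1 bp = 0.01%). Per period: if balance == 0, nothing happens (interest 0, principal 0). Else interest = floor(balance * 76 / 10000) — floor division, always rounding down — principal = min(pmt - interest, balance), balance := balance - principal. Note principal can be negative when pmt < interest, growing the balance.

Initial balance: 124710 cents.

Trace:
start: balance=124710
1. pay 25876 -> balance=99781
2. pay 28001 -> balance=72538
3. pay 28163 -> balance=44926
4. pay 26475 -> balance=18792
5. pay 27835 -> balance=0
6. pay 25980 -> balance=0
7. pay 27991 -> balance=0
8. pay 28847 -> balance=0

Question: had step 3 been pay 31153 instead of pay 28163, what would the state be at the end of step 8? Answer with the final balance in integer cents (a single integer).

0

(re-executing from step 3 with the substitution; state before step 3: balance=72538)
3. pay 31153 -> balance=41936
4. pay 26475 -> balance=15779
5. pay 27835 -> balance=0
6. pay 25980 -> balance=0
7. pay 27991 -> balance=0
8. pay 28847 -> balance=0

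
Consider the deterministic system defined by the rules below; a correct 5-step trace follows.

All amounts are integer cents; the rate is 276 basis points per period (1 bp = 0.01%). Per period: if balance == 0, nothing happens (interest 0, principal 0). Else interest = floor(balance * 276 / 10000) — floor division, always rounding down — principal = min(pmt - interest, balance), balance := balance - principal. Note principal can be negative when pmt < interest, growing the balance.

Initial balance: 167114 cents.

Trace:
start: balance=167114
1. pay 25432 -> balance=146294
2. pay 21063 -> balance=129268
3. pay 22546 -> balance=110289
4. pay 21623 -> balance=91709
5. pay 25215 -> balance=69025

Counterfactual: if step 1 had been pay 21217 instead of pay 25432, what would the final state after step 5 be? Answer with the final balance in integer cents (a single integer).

(re-executing from step 1 with the substitution; state before step 1: balance=167114)
1. pay 21217 -> balance=150509
2. pay 21063 -> balance=133600
3. pay 22546 -> balance=114741
4. pay 21623 -> balance=96284
5. pay 25215 -> balance=73726

73726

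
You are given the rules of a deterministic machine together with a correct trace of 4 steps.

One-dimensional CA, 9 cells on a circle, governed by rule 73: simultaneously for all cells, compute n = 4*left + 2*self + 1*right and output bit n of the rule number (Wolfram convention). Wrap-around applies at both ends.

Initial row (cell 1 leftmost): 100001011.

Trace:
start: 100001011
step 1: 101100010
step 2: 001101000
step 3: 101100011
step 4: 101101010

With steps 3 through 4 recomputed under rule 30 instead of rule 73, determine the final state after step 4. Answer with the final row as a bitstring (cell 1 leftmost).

(re-executing steps 3..4 under rule 30; state before step 3: 001101000)
step 3: 011001100
step 4: 110111010

110111010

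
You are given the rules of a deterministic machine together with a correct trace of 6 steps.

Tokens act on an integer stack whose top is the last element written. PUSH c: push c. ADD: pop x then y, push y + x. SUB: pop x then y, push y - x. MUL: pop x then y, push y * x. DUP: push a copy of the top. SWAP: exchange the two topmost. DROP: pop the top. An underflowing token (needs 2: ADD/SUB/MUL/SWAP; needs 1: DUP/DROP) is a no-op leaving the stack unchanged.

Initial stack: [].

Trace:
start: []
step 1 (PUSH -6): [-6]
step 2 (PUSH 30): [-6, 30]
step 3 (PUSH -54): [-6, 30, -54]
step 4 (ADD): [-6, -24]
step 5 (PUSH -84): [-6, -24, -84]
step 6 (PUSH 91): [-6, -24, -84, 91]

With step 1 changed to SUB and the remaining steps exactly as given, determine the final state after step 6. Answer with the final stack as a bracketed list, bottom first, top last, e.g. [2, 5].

(re-executing from step 1 with the substitution; state before step 1: [])
step 1 (SUB): []
step 2 (PUSH 30): [30]
step 3 (PUSH -54): [30, -54]
step 4 (ADD): [-24]
step 5 (PUSH -84): [-24, -84]
step 6 (PUSH 91): [-24, -84, 91]

[-24, -84, 91]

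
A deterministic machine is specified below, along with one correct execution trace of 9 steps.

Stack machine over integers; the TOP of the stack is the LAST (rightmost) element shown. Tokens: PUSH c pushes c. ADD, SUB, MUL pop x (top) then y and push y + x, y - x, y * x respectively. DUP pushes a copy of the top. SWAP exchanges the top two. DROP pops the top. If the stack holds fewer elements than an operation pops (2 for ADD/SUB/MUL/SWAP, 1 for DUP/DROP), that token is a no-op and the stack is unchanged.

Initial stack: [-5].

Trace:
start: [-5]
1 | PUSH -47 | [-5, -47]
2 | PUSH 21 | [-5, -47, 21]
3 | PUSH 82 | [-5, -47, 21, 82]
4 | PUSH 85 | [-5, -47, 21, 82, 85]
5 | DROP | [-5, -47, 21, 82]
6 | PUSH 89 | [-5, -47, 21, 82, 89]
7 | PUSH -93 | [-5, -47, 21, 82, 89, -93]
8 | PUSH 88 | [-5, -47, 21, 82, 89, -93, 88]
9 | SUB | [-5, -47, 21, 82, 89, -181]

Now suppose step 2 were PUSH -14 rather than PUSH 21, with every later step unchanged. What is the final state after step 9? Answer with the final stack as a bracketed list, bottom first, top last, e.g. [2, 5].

[-5, -47, -14, 82, 89, -181]

(re-executing from step 2 with the substitution; state before step 2: [-5, -47])
2 | PUSH -14 | [-5, -47, -14]
3 | PUSH 82 | [-5, -47, -14, 82]
4 | PUSH 85 | [-5, -47, -14, 82, 85]
5 | DROP | [-5, -47, -14, 82]
6 | PUSH 89 | [-5, -47, -14, 82, 89]
7 | PUSH -93 | [-5, -47, -14, 82, 89, -93]
8 | PUSH 88 | [-5, -47, -14, 82, 89, -93, 88]
9 | SUB | [-5, -47, -14, 82, 89, -181]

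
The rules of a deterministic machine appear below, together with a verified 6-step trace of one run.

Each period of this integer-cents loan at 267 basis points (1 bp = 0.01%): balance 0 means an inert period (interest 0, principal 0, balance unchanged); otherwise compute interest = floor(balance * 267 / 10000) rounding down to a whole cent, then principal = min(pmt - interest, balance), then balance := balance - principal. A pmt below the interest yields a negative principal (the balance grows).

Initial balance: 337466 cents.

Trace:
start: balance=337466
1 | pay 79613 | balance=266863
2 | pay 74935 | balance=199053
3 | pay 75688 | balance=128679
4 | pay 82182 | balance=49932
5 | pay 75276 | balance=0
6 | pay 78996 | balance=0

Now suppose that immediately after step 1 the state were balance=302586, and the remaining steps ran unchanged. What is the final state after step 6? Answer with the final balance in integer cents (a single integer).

state after step 1 := balance=302586
2 | pay 74935 | balance=235730
3 | pay 75688 | balance=166335
4 | pay 82182 | balance=88594
5 | pay 75276 | balance=15683
6 | pay 78996 | balance=0

0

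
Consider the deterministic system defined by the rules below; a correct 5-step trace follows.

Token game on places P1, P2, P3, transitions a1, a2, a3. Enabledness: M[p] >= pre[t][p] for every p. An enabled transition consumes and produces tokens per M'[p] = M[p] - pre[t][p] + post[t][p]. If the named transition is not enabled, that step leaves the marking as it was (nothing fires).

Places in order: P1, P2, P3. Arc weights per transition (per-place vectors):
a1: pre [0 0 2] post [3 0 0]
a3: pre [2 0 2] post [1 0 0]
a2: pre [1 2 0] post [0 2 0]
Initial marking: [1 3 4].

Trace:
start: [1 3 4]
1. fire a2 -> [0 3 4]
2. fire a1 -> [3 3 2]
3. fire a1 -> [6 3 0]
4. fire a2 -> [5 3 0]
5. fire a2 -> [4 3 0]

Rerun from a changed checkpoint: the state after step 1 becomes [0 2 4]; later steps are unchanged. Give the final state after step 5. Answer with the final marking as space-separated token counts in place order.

4 2 0

state after step 1 := [0 2 4]
2. fire a1 -> [3 2 2]
3. fire a1 -> [6 2 0]
4. fire a2 -> [5 2 0]
5. fire a2 -> [4 2 0]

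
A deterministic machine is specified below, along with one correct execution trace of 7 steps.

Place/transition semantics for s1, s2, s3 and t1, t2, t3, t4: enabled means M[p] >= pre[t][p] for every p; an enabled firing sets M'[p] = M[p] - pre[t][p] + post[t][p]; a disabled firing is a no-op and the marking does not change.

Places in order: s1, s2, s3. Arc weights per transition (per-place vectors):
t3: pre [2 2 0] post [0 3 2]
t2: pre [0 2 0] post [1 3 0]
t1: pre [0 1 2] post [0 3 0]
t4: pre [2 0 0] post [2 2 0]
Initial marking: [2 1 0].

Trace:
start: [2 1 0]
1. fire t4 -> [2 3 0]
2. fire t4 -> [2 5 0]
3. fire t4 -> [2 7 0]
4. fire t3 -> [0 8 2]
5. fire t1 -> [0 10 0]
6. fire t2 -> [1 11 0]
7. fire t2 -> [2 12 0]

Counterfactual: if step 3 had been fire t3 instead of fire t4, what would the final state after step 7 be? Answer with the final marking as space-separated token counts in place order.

2 10 0

(re-executing from step 3 with the substitution; state before step 3: [2 5 0])
3. fire t3 -> [0 6 2]
4. fire t3 -> [0 6 2]
5. fire t1 -> [0 8 0]
6. fire t2 -> [1 9 0]
7. fire t2 -> [2 10 0]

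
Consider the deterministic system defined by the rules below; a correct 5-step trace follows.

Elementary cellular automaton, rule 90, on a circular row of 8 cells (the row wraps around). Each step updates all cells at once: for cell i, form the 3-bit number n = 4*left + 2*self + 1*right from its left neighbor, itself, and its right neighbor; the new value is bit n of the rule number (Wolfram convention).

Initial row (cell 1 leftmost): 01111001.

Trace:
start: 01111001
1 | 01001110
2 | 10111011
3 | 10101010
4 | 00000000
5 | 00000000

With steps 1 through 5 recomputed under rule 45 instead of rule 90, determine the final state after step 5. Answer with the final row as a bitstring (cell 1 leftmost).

(re-executing steps 1..5 under rule 45; state before step 1: 01111001)
1 | 11000001
2 | 00011101
3 | 01010011
4 | 11110010
5 | 10000011

10000011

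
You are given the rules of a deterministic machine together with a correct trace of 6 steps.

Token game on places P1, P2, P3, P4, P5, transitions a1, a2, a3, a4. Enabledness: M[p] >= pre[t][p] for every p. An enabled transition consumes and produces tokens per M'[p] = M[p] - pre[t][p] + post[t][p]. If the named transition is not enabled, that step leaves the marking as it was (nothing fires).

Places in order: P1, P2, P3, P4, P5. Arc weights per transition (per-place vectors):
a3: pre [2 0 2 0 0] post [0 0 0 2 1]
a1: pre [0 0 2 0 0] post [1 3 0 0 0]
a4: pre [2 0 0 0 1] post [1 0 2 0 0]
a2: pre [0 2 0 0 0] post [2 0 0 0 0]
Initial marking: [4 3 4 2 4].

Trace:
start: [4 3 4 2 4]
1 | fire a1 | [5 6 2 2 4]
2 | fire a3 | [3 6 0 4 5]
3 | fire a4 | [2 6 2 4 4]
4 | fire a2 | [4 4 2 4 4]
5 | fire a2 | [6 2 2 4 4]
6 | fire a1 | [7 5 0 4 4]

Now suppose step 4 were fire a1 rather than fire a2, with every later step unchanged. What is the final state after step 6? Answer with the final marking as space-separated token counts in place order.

(re-executing from step 4 with the substitution; state before step 4: [2 6 2 4 4])
4 | fire a1 | [3 9 0 4 4]
5 | fire a2 | [5 7 0 4 4]
6 | fire a1 | [5 7 0 4 4]

5 7 0 4 4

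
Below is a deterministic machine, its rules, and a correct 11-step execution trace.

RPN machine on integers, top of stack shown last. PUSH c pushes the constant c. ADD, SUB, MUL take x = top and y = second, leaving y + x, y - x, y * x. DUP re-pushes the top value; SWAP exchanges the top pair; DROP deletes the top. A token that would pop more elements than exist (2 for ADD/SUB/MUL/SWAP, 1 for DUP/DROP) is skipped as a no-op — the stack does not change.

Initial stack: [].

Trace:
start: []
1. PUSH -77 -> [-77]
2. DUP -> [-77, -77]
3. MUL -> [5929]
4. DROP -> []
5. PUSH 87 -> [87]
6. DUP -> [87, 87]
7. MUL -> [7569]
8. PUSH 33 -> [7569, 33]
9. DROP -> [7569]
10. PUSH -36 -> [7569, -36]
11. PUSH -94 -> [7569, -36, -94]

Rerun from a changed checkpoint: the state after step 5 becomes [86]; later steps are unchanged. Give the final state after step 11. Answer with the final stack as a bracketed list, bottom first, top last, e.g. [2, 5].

[7396, -36, -94]

state after step 5 := [86]
6. DUP -> [86, 86]
7. MUL -> [7396]
8. PUSH 33 -> [7396, 33]
9. DROP -> [7396]
10. PUSH -36 -> [7396, -36]
11. PUSH -94 -> [7396, -36, -94]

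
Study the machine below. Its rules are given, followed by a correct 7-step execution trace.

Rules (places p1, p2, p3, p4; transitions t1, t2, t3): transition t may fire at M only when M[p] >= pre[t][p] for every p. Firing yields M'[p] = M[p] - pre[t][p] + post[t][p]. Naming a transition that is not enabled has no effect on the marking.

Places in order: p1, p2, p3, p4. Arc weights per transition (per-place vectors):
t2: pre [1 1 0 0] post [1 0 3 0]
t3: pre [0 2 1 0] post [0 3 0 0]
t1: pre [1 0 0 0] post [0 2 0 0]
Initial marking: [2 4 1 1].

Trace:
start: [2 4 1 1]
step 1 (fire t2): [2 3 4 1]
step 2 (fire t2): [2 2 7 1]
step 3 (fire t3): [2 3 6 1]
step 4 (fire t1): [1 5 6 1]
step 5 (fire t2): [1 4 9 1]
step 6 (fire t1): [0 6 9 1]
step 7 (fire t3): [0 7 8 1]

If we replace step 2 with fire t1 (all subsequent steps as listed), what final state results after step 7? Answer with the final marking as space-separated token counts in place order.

0 9 2 1

(re-executing from step 2 with the substitution; state before step 2: [2 3 4 1])
step 2 (fire t1): [1 5 4 1]
step 3 (fire t3): [1 6 3 1]
step 4 (fire t1): [0 8 3 1]
step 5 (fire t2): [0 8 3 1]
step 6 (fire t1): [0 8 3 1]
step 7 (fire t3): [0 9 2 1]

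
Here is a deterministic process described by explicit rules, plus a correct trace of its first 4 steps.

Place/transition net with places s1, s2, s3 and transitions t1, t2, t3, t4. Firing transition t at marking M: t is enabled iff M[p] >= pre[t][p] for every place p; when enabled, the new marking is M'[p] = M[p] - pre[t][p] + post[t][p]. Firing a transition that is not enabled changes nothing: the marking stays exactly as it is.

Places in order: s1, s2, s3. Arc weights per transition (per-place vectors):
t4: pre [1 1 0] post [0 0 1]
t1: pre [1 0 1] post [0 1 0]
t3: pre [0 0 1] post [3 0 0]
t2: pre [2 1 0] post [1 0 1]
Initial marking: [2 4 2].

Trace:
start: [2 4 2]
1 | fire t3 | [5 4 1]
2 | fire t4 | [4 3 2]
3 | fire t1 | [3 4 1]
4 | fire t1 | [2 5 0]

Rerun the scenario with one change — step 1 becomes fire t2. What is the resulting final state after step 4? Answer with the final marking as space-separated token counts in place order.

(re-executing from step 1 with the substitution; state before step 1: [2 4 2])
1 | fire t2 | [1 3 3]
2 | fire t4 | [0 2 4]
3 | fire t1 | [0 2 4]
4 | fire t1 | [0 2 4]

0 2 4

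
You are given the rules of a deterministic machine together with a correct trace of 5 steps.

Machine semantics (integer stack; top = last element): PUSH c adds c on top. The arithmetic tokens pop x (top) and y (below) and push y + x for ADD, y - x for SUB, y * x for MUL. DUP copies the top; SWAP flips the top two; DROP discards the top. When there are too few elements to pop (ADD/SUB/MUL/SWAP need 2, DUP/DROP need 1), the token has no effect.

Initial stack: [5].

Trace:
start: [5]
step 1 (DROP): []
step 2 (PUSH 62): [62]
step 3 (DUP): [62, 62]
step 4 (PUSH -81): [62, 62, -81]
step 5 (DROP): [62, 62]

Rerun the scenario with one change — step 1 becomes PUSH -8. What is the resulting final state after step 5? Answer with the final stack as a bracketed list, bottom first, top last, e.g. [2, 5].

[5, -8, 62, 62]

(re-executing from step 1 with the substitution; state before step 1: [5])
step 1 (PUSH -8): [5, -8]
step 2 (PUSH 62): [5, -8, 62]
step 3 (DUP): [5, -8, 62, 62]
step 4 (PUSH -81): [5, -8, 62, 62, -81]
step 5 (DROP): [5, -8, 62, 62]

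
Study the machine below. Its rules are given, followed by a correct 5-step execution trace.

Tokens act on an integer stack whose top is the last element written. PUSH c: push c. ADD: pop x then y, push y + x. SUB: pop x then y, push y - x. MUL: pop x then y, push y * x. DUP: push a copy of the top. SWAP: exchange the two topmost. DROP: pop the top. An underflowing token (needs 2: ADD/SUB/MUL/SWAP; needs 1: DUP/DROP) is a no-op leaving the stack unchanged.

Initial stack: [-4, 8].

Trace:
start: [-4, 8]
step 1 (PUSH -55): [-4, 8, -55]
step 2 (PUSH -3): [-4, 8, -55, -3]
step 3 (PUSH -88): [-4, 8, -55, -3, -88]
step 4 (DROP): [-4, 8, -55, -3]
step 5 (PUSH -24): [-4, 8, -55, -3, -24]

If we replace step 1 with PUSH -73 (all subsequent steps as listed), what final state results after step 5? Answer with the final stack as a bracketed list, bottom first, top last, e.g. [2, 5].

(re-executing from step 1 with the substitution; state before step 1: [-4, 8])
step 1 (PUSH -73): [-4, 8, -73]
step 2 (PUSH -3): [-4, 8, -73, -3]
step 3 (PUSH -88): [-4, 8, -73, -3, -88]
step 4 (DROP): [-4, 8, -73, -3]
step 5 (PUSH -24): [-4, 8, -73, -3, -24]

[-4, 8, -73, -3, -24]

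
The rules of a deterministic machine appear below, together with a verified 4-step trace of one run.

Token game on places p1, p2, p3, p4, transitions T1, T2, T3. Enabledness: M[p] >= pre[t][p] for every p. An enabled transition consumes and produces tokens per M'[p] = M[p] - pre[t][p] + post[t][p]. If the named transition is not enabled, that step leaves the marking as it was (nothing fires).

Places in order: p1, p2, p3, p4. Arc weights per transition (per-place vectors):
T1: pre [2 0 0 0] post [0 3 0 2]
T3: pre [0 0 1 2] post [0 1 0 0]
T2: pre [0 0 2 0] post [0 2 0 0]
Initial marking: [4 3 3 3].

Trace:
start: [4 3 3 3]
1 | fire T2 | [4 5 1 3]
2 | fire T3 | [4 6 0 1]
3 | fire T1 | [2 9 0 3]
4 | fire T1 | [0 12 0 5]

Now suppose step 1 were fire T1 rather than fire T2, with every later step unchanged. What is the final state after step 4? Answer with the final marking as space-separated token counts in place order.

(re-executing from step 1 with the substitution; state before step 1: [4 3 3 3])
1 | fire T1 | [2 6 3 5]
2 | fire T3 | [2 7 2 3]
3 | fire T1 | [0 10 2 5]
4 | fire T1 | [0 10 2 5]

0 10 2 5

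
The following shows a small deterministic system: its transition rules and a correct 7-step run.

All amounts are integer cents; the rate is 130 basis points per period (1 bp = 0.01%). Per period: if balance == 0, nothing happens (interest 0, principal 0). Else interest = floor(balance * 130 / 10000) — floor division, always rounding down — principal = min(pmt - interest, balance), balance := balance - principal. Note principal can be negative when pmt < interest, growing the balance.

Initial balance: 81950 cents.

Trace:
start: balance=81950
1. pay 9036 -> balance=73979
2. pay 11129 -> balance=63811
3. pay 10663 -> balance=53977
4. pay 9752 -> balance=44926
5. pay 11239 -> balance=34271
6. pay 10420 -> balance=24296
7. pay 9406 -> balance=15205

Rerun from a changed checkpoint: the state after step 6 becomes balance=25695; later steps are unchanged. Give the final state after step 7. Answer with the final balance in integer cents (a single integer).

16623

state after step 6 := balance=25695
7. pay 9406 -> balance=16623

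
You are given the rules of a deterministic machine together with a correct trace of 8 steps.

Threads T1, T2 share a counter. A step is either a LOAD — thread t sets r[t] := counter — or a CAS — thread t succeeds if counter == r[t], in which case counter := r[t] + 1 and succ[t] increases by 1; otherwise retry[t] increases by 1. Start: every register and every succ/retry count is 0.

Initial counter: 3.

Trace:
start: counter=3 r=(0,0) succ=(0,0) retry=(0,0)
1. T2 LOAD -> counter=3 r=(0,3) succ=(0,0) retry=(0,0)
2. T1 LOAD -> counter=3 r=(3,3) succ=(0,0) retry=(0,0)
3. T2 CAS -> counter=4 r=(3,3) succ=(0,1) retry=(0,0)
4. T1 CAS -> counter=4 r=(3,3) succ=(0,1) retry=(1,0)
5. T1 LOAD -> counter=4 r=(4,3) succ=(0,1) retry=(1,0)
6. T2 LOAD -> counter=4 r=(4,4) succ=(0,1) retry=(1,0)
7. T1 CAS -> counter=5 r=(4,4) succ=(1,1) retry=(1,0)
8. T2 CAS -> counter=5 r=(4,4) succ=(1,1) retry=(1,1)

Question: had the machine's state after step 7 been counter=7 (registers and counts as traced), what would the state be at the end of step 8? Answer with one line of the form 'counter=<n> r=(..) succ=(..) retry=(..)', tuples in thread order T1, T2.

counter=7 r=(4,4) succ=(1,1) retry=(1,1)

state after step 7 := counter=7 r=(4,4) succ=(1,1) retry=(1,0)
8. T2 CAS -> counter=7 r=(4,4) succ=(1,1) retry=(1,1)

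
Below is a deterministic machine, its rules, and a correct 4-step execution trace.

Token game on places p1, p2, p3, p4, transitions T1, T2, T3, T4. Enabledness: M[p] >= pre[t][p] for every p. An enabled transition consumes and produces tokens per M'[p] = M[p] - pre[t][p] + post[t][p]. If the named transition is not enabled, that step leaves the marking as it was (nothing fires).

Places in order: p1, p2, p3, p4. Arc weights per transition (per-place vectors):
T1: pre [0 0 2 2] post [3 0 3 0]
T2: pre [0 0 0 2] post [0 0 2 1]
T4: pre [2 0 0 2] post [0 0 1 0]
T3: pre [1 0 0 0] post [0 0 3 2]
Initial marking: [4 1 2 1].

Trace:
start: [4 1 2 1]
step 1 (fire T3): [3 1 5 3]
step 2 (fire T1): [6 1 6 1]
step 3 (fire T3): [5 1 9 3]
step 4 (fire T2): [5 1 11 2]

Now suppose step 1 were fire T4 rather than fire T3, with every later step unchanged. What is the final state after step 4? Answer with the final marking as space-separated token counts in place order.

3 1 7 2

(re-executing from step 1 with the substitution; state before step 1: [4 1 2 1])
step 1 (fire T4): [4 1 2 1]
step 2 (fire T1): [4 1 2 1]
step 3 (fire T3): [3 1 5 3]
step 4 (fire T2): [3 1 7 2]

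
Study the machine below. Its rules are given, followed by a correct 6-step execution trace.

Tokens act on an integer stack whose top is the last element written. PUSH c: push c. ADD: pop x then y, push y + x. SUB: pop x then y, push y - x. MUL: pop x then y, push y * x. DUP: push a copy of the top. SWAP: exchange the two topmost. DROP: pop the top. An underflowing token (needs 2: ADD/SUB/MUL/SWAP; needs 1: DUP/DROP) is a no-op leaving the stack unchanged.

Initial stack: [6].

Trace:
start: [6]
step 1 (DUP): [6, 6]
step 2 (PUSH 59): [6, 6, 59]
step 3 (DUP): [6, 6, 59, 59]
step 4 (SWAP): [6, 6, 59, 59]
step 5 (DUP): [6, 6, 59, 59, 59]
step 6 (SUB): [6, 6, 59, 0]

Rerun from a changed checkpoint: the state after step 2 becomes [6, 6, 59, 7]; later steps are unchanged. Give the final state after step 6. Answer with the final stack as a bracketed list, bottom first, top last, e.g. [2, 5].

[6, 6, 59, 7, 0]

state after step 2 := [6, 6, 59, 7]
step 3 (DUP): [6, 6, 59, 7, 7]
step 4 (SWAP): [6, 6, 59, 7, 7]
step 5 (DUP): [6, 6, 59, 7, 7, 7]
step 6 (SUB): [6, 6, 59, 7, 0]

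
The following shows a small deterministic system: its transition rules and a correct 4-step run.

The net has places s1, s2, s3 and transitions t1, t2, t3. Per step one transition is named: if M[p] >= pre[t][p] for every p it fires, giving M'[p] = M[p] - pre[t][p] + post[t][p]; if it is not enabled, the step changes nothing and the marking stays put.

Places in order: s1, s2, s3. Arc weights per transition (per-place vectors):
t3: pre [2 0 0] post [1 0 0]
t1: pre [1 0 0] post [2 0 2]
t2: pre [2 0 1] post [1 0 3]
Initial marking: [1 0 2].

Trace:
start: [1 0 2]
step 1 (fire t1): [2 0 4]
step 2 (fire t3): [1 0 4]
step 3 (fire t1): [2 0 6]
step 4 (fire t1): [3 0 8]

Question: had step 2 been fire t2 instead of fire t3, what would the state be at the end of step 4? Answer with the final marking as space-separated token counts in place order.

3 0 10

(re-executing from step 2 with the substitution; state before step 2: [2 0 4])
step 2 (fire t2): [1 0 6]
step 3 (fire t1): [2 0 8]
step 4 (fire t1): [3 0 10]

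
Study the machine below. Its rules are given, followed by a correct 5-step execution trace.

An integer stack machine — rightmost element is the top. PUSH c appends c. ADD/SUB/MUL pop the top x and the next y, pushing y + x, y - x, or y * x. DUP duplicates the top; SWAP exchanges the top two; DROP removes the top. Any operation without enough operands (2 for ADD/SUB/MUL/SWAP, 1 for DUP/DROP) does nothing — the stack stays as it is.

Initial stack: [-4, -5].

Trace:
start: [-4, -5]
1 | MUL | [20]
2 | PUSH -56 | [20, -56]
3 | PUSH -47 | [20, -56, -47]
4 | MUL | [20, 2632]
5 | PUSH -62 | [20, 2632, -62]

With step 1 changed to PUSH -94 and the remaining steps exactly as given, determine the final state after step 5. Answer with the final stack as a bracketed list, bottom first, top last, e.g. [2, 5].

(re-executing from step 1 with the substitution; state before step 1: [-4, -5])
1 | PUSH -94 | [-4, -5, -94]
2 | PUSH -56 | [-4, -5, -94, -56]
3 | PUSH -47 | [-4, -5, -94, -56, -47]
4 | MUL | [-4, -5, -94, 2632]
5 | PUSH -62 | [-4, -5, -94, 2632, -62]

[-4, -5, -94, 2632, -62]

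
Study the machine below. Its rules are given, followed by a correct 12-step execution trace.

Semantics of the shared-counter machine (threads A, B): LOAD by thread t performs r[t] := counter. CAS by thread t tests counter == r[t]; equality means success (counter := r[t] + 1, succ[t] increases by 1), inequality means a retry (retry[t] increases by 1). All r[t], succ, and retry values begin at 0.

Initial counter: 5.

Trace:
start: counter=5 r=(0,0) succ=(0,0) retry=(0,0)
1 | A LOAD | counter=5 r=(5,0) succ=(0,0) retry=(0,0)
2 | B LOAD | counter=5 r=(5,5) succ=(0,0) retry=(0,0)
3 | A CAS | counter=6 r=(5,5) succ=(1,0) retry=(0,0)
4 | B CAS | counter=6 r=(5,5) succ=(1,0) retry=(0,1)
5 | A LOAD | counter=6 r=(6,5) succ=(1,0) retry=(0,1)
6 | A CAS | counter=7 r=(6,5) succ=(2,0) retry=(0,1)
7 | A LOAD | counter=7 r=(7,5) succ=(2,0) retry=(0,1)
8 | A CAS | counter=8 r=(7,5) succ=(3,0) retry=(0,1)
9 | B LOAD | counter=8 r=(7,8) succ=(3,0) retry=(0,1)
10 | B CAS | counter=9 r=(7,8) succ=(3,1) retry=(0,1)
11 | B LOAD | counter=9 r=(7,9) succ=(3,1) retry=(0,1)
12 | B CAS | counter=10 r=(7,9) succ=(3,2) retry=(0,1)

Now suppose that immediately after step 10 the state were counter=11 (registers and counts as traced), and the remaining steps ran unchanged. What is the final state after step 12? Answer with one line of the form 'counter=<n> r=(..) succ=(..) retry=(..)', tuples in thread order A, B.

counter=12 r=(7,11) succ=(3,2) retry=(0,1)

state after step 10 := counter=11 r=(7,8) succ=(3,1) retry=(0,1)
11 | B LOAD | counter=11 r=(7,11) succ=(3,1) retry=(0,1)
12 | B CAS | counter=12 r=(7,11) succ=(3,2) retry=(0,1)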